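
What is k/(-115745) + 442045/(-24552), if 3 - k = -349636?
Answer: -59748835253/2841771240 ≈ -21.025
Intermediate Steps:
k = 349639 (k = 3 - 1*(-349636) = 3 + 349636 = 349639)
k/(-115745) + 442045/(-24552) = 349639/(-115745) + 442045/(-24552) = 349639*(-1/115745) + 442045*(-1/24552) = -349639/115745 - 442045/24552 = -59748835253/2841771240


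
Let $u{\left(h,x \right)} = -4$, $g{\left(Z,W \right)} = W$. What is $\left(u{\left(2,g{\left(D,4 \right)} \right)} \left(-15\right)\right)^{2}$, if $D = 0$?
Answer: $3600$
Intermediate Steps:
$\left(u{\left(2,g{\left(D,4 \right)} \right)} \left(-15\right)\right)^{2} = \left(\left(-4\right) \left(-15\right)\right)^{2} = 60^{2} = 3600$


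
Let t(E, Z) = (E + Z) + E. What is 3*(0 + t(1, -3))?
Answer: -3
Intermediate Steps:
t(E, Z) = Z + 2*E
3*(0 + t(1, -3)) = 3*(0 + (-3 + 2*1)) = 3*(0 + (-3 + 2)) = 3*(0 - 1) = 3*(-1) = -3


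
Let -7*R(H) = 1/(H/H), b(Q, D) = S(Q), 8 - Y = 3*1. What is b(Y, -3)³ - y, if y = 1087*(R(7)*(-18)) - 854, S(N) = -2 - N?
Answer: -15989/7 ≈ -2284.1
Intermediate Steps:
Y = 5 (Y = 8 - 3 = 5)
b(Q, D) = -2 - Q
R(H) = -⅐ (R(H) = -1/(7*(H/H)) = -⅐/1 = -⅐*1 = -⅐)
y = 13588/7 (y = 1087*(-⅐*(-18)) - 854 = 1087*(18/7) - 854 = 19566/7 - 854 = 13588/7 ≈ 1941.1)
b(Y, -3)³ - y = (-2 - 1*5)³ - 1*13588/7 = (-2 - 5)³ - 13588/7 = (-7)³ - 13588/7 = -343 - 13588/7 = -15989/7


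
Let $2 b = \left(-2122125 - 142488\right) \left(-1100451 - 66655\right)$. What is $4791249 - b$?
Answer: $-1321516918740$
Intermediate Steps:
$b = 1321521709989$ ($b = \frac{\left(-2122125 - 142488\right) \left(-1100451 - 66655\right)}{2} = \frac{\left(-2264613\right) \left(-1167106\right)}{2} = \frac{1}{2} \cdot 2643043419978 = 1321521709989$)
$4791249 - b = 4791249 - 1321521709989 = -1321516918740$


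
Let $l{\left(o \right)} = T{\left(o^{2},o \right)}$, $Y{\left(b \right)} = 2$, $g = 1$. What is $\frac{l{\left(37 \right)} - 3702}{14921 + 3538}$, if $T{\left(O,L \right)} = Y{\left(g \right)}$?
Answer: $- \frac{3700}{18459} \approx -0.20044$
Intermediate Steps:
$T{\left(O,L \right)} = 2$
$l{\left(o \right)} = 2$
$\frac{l{\left(37 \right)} - 3702}{14921 + 3538} = \frac{2 - 3702}{14921 + 3538} = - \frac{3700}{18459}$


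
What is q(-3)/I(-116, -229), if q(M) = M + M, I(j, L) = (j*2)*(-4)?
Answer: -3/464 ≈ -0.0064655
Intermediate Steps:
I(j, L) = -8*j (I(j, L) = (2*j)*(-4) = -8*j)
q(M) = 2*M
q(-3)/I(-116, -229) = (2*(-3))/((-8*(-116))) = -6/928 = -6*1/928 = -3/464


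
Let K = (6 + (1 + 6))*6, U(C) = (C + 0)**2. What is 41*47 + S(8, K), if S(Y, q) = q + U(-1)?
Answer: 2006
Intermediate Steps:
U(C) = C**2
K = 78 (K = (6 + 7)*6 = 13*6 = 78)
S(Y, q) = 1 + q (S(Y, q) = q + (-1)**2 = q + 1 = 1 + q)
41*47 + S(8, K) = 41*47 + (1 + 78) = 1927 + 79 = 2006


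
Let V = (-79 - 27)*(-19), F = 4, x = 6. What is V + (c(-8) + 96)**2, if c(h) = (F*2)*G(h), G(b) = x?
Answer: 22750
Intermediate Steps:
G(b) = 6
c(h) = 48 (c(h) = (4*2)*6 = 8*6 = 48)
V = 2014 (V = -106*(-19) = 2014)
V + (c(-8) + 96)**2 = 2014 + (48 + 96)**2 = 2014 + 144**2 = 2014 + 20736 = 22750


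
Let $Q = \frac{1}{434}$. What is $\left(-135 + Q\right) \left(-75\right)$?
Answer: $\frac{4394175}{434} \approx 10125.0$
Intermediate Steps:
$Q = \frac{1}{434} \approx 0.0023041$
$\left(-135 + Q\right) \left(-75\right) = \left(-135 + \frac{1}{434}\right) \left(-75\right) = \left(- \frac{58589}{434}\right) \left(-75\right) = \frac{4394175}{434}$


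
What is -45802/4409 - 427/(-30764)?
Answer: -1407170085/135638476 ≈ -10.374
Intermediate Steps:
-45802/4409 - 427/(-30764) = -45802*1/4409 - 427*(-1/30764) = -45802/4409 + 427/30764 = -1407170085/135638476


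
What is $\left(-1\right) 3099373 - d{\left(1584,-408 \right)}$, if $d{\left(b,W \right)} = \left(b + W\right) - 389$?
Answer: $-3100160$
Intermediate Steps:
$d{\left(b,W \right)} = -389 + W + b$ ($d{\left(b,W \right)} = \left(W + b\right) - 389 = -389 + W + b$)
$\left(-1\right) 3099373 - d{\left(1584,-408 \right)} = \left(-1\right) 3099373 - \left(-389 - 408 + 1584\right) = -3099373 - 787 = -3100160$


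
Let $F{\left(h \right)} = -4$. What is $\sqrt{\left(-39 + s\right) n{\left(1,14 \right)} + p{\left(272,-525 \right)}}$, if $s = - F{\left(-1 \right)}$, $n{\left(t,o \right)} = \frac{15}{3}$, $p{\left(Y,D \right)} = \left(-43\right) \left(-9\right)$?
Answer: $2 \sqrt{53} \approx 14.56$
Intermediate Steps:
$p{\left(Y,D \right)} = 387$
$n{\left(t,o \right)} = 5$ ($n{\left(t,o \right)} = 15 \cdot \frac{1}{3} = 5$)
$s = 4$ ($s = \left(-1\right) \left(-4\right) = 4$)
$\sqrt{\left(-39 + s\right) n{\left(1,14 \right)} + p{\left(272,-525 \right)}} = \sqrt{\left(-39 + 4\right) 5 + 387} = \sqrt{\left(-35\right) 5 + 387} = \sqrt{-175 + 387} = \sqrt{212} = 2 \sqrt{53}$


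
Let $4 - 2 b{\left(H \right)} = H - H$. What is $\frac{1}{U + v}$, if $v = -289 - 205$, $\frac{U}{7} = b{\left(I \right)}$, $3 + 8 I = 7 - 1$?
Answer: $- \frac{1}{480} \approx -0.0020833$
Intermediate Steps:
$I = \frac{3}{8}$ ($I = - \frac{3}{8} + \frac{7 - 1}{8} = - \frac{3}{8} + \frac{1}{8} \cdot 6 = - \frac{3}{8} + \frac{3}{4} = \frac{3}{8} \approx 0.375$)
$b{\left(H \right)} = 2$ ($b{\left(H \right)} = 2 - \frac{H - H}{2} = 2 - 0 = 2 + 0 = 2$)
$U = 14$ ($U = 7 \cdot 2 = 14$)
$v = -494$
$\frac{1}{U + v} = \frac{1}{14 - 494} = \frac{1}{-480} = - \frac{1}{480}$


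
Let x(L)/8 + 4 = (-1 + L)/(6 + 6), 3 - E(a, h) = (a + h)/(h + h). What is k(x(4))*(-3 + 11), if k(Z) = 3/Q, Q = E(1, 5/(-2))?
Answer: 80/9 ≈ 8.8889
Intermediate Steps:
E(a, h) = 3 - (a + h)/(2*h) (E(a, h) = 3 - (a + h)/(h + h) = 3 - (a + h)/(2*h))
Q = 27/10 (Q = (-1*1 + 5*(5/(-2)))/(2*((5/(-2)))) = (-1 + 5*(5*(-½)))/(2*((5*(-½)))) = (-1 + 5*(-5/2))/(2*(-5/2)) = (½)*(-⅖)*(-1 - 25/2) = (½)*(-⅖)*(-27/2) = 27/10 ≈ 2.7000)
x(L) = -98/3 + 2*L/3 (x(L) = -32 + 8*((-1 + L)/(6 + 6)) = -32 + 8*((-1 + L)/12) = -32 + 8*((-1 + L)*(1/12)) = -32 + 8*(-1/12 + L/12) = -32 + (-⅔ + 2*L/3) = -98/3 + 2*L/3)
k(Z) = 10/9 (k(Z) = 3/(27/10) = 3*(10/27) = 10/9)
k(x(4))*(-3 + 11) = 10*(-3 + 11)/9 = (10/9)*8 = 80/9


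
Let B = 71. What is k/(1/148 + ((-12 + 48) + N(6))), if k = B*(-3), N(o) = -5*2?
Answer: -10508/1283 ≈ -8.1902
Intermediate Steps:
N(o) = -10
k = -213 (k = 71*(-3) = -213)
k/(1/148 + ((-12 + 48) + N(6))) = -213/(1/148 + ((-12 + 48) - 10)) = -213/(1/148 + (36 - 10)) = -213/(1/148 + 26) = -213/(3849/148) = (148/3849)*(-213) = -10508/1283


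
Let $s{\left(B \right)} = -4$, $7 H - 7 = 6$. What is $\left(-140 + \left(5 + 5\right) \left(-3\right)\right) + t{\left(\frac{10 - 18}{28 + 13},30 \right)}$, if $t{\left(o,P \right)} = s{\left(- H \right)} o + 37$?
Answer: $- \frac{5421}{41} \approx -132.22$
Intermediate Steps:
$H = \frac{13}{7}$ ($H = 1 + \frac{1}{7} \cdot 6 = 1 + \frac{6}{7} = \frac{13}{7} \approx 1.8571$)
$t{\left(o,P \right)} = 37 - 4 o$ ($t{\left(o,P \right)} = - 4 o + 37 = 37 - 4 o$)
$\left(-140 + \left(5 + 5\right) \left(-3\right)\right) + t{\left(\frac{10 - 18}{28 + 13},30 \right)} = \left(-140 + \left(5 + 5\right) \left(-3\right)\right) + \left(37 - 4 \frac{10 - 18}{28 + 13}\right) = \left(-140 + 10 \left(-3\right)\right) + \left(37 - 4 \left(- \frac{8}{41}\right)\right) = \left(-140 - 30\right) + \left(37 - 4 \left(\left(-8\right) \frac{1}{41}\right)\right) = -170 + \left(37 - - \frac{32}{41}\right) = -170 + \left(37 + \frac{32}{41}\right) = -170 + \frac{1549}{41} = - \frac{5421}{41}$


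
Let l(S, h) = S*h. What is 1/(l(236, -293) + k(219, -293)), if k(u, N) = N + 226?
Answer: -1/69215 ≈ -1.4448e-5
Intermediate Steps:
k(u, N) = 226 + N
1/(l(236, -293) + k(219, -293)) = 1/(236*(-293) + (226 - 293)) = 1/(-69148 - 67) = 1/(-69215) = -1/69215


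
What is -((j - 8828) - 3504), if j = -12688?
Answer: 25020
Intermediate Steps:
-((j - 8828) - 3504) = -((-12688 - 8828) - 3504) = -(-21516 - 3504) = -1*(-25020) = 25020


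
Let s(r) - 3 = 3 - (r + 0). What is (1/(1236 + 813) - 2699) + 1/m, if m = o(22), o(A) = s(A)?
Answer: -88486049/32784 ≈ -2699.1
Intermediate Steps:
s(r) = 6 - r (s(r) = 3 + (3 - (r + 0)) = 3 + (3 - r) = 6 - r)
o(A) = 6 - A
m = -16 (m = 6 - 1*22 = 6 - 22 = -16)
(1/(1236 + 813) - 2699) + 1/m = (1/(1236 + 813) - 2699) + 1/(-16) = (1/2049 - 2699) - 1/16 = -5530250/2049 - 1/16 = -88486049/32784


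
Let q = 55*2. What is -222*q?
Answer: -24420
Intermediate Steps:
q = 110
-222*q = -222*110 = -24420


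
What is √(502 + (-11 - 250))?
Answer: √241 ≈ 15.524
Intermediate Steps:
√(502 + (-11 - 250)) = √(502 - 261) = √241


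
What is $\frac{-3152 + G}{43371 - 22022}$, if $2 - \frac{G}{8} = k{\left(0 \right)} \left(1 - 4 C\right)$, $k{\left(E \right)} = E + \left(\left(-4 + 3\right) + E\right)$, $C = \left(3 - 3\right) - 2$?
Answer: $- \frac{3064}{21349} \approx -0.14352$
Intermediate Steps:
$C = -2$ ($C = 0 - 2 = -2$)
$k{\left(E \right)} = -1 + 2 E$ ($k{\left(E \right)} = E + \left(-1 + E\right) = -1 + 2 E$)
$G = 88$ ($G = 16 - 8 \left(-1 + 2 \cdot 0\right) \left(1 - -8\right) = 16 - 8 \left(-1 + 0\right) \left(1 + 8\right) = 16 - 8 \left(\left(-1\right) 9\right) = 16 - -72 = 16 + 72 = 88$)
$\frac{-3152 + G}{43371 - 22022} = \frac{-3152 + 88}{43371 - 22022} = - \frac{3064}{21349}$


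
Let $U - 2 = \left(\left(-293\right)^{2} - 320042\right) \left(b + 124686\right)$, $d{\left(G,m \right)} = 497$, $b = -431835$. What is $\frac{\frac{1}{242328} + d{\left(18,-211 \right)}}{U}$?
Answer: $\frac{120437017}{17431173017486952} \approx 6.9093 \cdot 10^{-9}$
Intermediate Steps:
$U = 71932145759$ ($U = 2 + \left(\left(-293\right)^{2} - 320042\right) \left(-431835 + 124686\right) = 2 + \left(85849 - 320042\right) \left(-307149\right) = 2 - -71932145757 = 2 + 71932145757 = 71932145759$)
$\frac{\frac{1}{242328} + d{\left(18,-211 \right)}}{U} = \frac{\frac{1}{242328} + 497}{71932145759} = \left(\frac{1}{242328} + 497\right) \frac{1}{71932145759} = \frac{120437017}{242328} \cdot \frac{1}{71932145759} = \frac{120437017}{17431173017486952}$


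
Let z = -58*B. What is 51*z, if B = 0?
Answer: 0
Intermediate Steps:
z = 0 (z = -58*0 = 0)
51*z = 51*0 = 0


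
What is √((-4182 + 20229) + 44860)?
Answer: 7*√1243 ≈ 246.79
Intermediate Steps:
√((-4182 + 20229) + 44860) = √(16047 + 44860) = √60907 = 7*√1243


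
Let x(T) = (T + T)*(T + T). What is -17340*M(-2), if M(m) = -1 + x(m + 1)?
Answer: -52020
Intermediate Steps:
x(T) = 4*T² (x(T) = (2*T)*(2*T) = 4*T²)
M(m) = -1 + 4*(1 + m)² (M(m) = -1 + 4*(m + 1)² = -1 + 4*(1 + m)²)
-17340*M(-2) = -17340*(-1 + 4*(1 - 2)²) = -17340*(-1 + 4*(-1)²) = -17340*(-1 + 4*1) = -17340*(-1 + 4) = -17340*3 = -52020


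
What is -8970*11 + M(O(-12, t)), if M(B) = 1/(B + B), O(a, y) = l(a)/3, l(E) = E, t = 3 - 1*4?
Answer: -789361/8 ≈ -98670.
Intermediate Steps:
t = -1 (t = 3 - 4 = -1)
O(a, y) = a/3
M(B) = 1/(2*B)
-8970*11 + M(O(-12, t)) = -8970*11 + 1/(2*(((1/3)*(-12)))) = -98670 + (1/2)/(-4) = -98670 + (1/2)*(-1/4) = -98670 - 1/8 = -789361/8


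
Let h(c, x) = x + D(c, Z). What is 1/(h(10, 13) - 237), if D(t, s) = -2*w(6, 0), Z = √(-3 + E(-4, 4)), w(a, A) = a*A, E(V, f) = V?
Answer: -1/224 ≈ -0.0044643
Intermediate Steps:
w(a, A) = A*a
Z = I*√7 (Z = √(-3 - 4) = √(-7) = I*√7 ≈ 2.6458*I)
D(t, s) = 0 (D(t, s) = -0*6 = -2*0 = 0)
h(c, x) = x (h(c, x) = x + 0 = x)
1/(h(10, 13) - 237) = 1/(13 - 237) = 1/(-224) = -1/224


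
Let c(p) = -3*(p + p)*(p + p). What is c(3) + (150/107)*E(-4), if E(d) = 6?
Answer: -10656/107 ≈ -99.589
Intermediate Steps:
c(p) = -12*p**2 (c(p) = -3*2*p*2*p = -12*p**2)
c(3) + (150/107)*E(-4) = -12*3**2 + (150/107)*6 = -12*9 + (150*(1/107))*6 = -108 + (150/107)*6 = -108 + 900/107 = -10656/107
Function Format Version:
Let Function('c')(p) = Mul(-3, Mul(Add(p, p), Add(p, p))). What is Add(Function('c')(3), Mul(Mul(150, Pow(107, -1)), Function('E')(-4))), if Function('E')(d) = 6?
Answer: Rational(-10656, 107) ≈ -99.589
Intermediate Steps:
Function('c')(p) = Mul(-12, Pow(p, 2)) (Function('c')(p) = Mul(-3, Mul(Mul(2, p), Mul(2, p))) = Mul(-3, Mul(4, Pow(p, 2))) = Mul(-12, Pow(p, 2)))
Add(Function('c')(3), Mul(Mul(150, Pow(107, -1)), Function('E')(-4))) = Add(Mul(-12, Pow(3, 2)), Mul(Mul(150, Pow(107, -1)), 6)) = Add(Mul(-12, 9), Mul(Mul(150, Rational(1, 107)), 6)) = Add(-108, Mul(Rational(150, 107), 6)) = Add(-108, Rational(900, 107)) = Rational(-10656, 107)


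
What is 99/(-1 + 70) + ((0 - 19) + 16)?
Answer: -36/23 ≈ -1.5652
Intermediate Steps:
99/(-1 + 70) + ((0 - 19) + 16) = 99/69 + (-19 + 16) = 99*(1/69) - 3 = 33/23 - 3 = -36/23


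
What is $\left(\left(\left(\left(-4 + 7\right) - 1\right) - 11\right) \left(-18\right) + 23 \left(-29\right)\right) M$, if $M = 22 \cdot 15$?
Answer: $-166650$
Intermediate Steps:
$M = 330$
$\left(\left(\left(\left(-4 + 7\right) - 1\right) - 11\right) \left(-18\right) + 23 \left(-29\right)\right) M = \left(\left(\left(\left(-4 + 7\right) - 1\right) - 11\right) \left(-18\right) + 23 \left(-29\right)\right) 330 = \left(\left(\left(3 - 1\right) - 11\right) \left(-18\right) - 667\right) 330 = \left(\left(2 - 11\right) \left(-18\right) - 667\right) 330 = \left(\left(-9\right) \left(-18\right) - 667\right) 330 = \left(162 - 667\right) 330 = \left(-505\right) 330 = -166650$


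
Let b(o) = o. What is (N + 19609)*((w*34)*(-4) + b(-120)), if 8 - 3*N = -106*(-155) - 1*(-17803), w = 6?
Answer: -7675824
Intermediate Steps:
N = -34225/3 (N = 8/3 - (-106*(-155) - 1*(-17803))/3 = 8/3 - (16430 + 17803)/3 = 8/3 - ⅓*34233 = 8/3 - 11411 = -34225/3 ≈ -11408.)
(N + 19609)*((w*34)*(-4) + b(-120)) = (-34225/3 + 19609)*((6*34)*(-4) - 120) = 24602*(204*(-4) - 120)/3 = 24602*(-816 - 120)/3 = (24602/3)*(-936) = -7675824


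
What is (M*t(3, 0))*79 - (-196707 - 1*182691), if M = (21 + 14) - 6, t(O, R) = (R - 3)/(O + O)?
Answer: 756505/2 ≈ 3.7825e+5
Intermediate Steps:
t(O, R) = (-3 + R)/(2*O) (t(O, R) = (-3 + R)/((2*O)) = (-3 + R)*(1/(2*O)) = (-3 + R)/(2*O))
M = 29 (M = 35 - 6 = 29)
(M*t(3, 0))*79 - (-196707 - 1*182691) = (29*((½)*(-3 + 0)/3))*79 - (-196707 - 1*182691) = (29*((½)*(⅓)*(-3)))*79 - (-196707 - 182691) = (29*(-½))*79 - 1*(-379398) = -29/2*79 + 379398 = -2291/2 + 379398 = 756505/2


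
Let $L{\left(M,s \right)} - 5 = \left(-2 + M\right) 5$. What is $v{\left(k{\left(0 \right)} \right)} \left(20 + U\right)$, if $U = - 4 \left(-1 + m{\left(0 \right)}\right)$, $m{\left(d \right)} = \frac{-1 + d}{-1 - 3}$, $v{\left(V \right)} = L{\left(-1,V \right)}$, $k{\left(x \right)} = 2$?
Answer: $-230$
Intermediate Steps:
$L{\left(M,s \right)} = -5 + 5 M$ ($L{\left(M,s \right)} = 5 + \left(-2 + M\right) 5 = 5 + \left(-10 + 5 M\right) = -5 + 5 M$)
$v{\left(V \right)} = -10$ ($v{\left(V \right)} = -5 + 5 \left(-1\right) = -5 - 5 = -10$)
$m{\left(d \right)} = \frac{1}{4} - \frac{d}{4}$ ($m{\left(d \right)} = \frac{-1 + d}{-4} = \left(-1 + d\right) \left(- \frac{1}{4}\right) = \frac{1}{4} - \frac{d}{4}$)
$U = 3$ ($U = - 4 \left(-1 + \left(\frac{1}{4} - 0\right)\right) = - 4 \left(-1 + \left(\frac{1}{4} + 0\right)\right) = - 4 \left(-1 + \frac{1}{4}\right) = \left(-4\right) \left(- \frac{3}{4}\right) = 3$)
$v{\left(k{\left(0 \right)} \right)} \left(20 + U\right) = - 10 \left(20 + 3\right) = \left(-10\right) 23 = -230$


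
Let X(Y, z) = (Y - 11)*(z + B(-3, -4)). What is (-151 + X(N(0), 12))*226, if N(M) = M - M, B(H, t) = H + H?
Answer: -49042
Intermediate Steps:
B(H, t) = 2*H
N(M) = 0
X(Y, z) = (-11 + Y)*(-6 + z) (X(Y, z) = (Y - 11)*(z + 2*(-3)) = (-11 + Y)*(z - 6) = (-11 + Y)*(-6 + z))
(-151 + X(N(0), 12))*226 = (-151 + (66 - 11*12 - 6*0 + 0*12))*226 = (-151 + (66 - 132 + 0 + 0))*226 = (-151 - 66)*226 = -217*226 = -49042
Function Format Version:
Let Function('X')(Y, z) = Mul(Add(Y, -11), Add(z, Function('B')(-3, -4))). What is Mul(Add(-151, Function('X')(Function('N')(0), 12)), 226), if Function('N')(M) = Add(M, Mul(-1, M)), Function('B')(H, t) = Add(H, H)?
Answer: -49042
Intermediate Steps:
Function('B')(H, t) = Mul(2, H)
Function('N')(M) = 0
Function('X')(Y, z) = Mul(Add(-11, Y), Add(-6, z)) (Function('X')(Y, z) = Mul(Add(Y, -11), Add(z, Mul(2, -3))) = Mul(Add(-11, Y), Add(z, -6)) = Mul(Add(-11, Y), Add(-6, z)))
Mul(Add(-151, Function('X')(Function('N')(0), 12)), 226) = Mul(Add(-151, Add(66, Mul(-11, 12), Mul(-6, 0), Mul(0, 12))), 226) = Mul(Add(-151, Add(66, -132, 0, 0)), 226) = Mul(Add(-151, -66), 226) = Mul(-217, 226) = -49042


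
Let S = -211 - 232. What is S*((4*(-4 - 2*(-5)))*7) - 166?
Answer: -74590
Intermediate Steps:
S = -443
S*((4*(-4 - 2*(-5)))*7) - 166 = -443*4*(-4 - 2*(-5))*7 - 166 = -443*4*(-4 + 10)*7 - 166 = -443*4*6*7 - 166 = -10632*7 - 166 = -443*168 - 166 = -74424 - 166 = -74590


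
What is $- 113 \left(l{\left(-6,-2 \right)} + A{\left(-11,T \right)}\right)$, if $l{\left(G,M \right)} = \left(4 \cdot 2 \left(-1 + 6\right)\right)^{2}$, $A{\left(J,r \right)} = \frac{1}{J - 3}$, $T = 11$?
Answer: $- \frac{2531087}{14} \approx -1.8079 \cdot 10^{5}$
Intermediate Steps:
$A{\left(J,r \right)} = \frac{1}{-3 + J}$
$l{\left(G,M \right)} = 1600$ ($l{\left(G,M \right)} = \left(8 \cdot 5\right)^{2} = 40^{2} = 1600$)
$- 113 \left(l{\left(-6,-2 \right)} + A{\left(-11,T \right)}\right) = - 113 \left(1600 + \frac{1}{-3 - 11}\right) = - 113 \left(1600 + \frac{1}{-14}\right) = - 113 \left(1600 - \frac{1}{14}\right) = \left(-113\right) \frac{22399}{14} = - \frac{2531087}{14}$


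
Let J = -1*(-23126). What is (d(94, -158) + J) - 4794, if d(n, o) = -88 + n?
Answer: 18338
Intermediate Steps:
J = 23126
(d(94, -158) + J) - 4794 = ((-88 + 94) + 23126) - 4794 = (6 + 23126) - 4794 = 23132 - 4794 = 18338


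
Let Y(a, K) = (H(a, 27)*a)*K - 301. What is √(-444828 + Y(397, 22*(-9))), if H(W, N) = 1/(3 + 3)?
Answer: I*√458230 ≈ 676.93*I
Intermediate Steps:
H(W, N) = ⅙ (H(W, N) = 1/6 = ⅙)
Y(a, K) = -301 + K*a/6 (Y(a, K) = (a/6)*K - 301 = K*a/6 - 301 = -301 + K*a/6)
√(-444828 + Y(397, 22*(-9))) = √(-444828 + (-301 + (⅙)*(22*(-9))*397)) = √(-444828 + (-301 + (⅙)*(-198)*397)) = √(-444828 + (-301 - 13101)) = √(-444828 - 13402) = √(-458230) = I*√458230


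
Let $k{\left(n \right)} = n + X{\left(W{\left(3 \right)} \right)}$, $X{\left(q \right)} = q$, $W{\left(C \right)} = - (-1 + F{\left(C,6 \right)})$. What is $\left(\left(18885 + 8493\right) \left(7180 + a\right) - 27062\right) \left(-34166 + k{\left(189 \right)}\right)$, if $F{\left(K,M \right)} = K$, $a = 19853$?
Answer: $-25147260277348$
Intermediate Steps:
$W{\left(C \right)} = 1 - C$ ($W{\left(C \right)} = - (-1 + C) = 1 - C$)
$k{\left(n \right)} = -2 + n$ ($k{\left(n \right)} = n + \left(1 - 3\right) = n - 2 = -2 + n$)
$\left(\left(18885 + 8493\right) \left(7180 + a\right) - 27062\right) \left(-34166 + k{\left(189 \right)}\right) = \left(\left(18885 + 8493\right) \left(7180 + 19853\right) - 27062\right) \left(-34166 + \left(-2 + 189\right)\right) = \left(27378 \cdot 27033 - 27062\right) \left(-34166 + 187\right) = \left(740109474 - 27062\right) \left(-33979\right) = 740082412 \left(-33979\right) = -25147260277348$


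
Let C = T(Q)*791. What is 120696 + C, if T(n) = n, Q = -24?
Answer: 101712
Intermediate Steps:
C = -18984 (C = -24*791 = -18984)
120696 + C = 120696 - 18984 = 101712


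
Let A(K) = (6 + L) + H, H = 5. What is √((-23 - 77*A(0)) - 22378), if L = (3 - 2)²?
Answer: 5*I*√933 ≈ 152.73*I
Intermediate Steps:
L = 1 (L = 1² = 1)
A(K) = 12 (A(K) = (6 + 1) + 5 = 7 + 5 = 12)
√((-23 - 77*A(0)) - 22378) = √((-23 - 77*12) - 22378) = √((-23 - 924) - 22378) = √(-947 - 22378) = √(-23325) = 5*I*√933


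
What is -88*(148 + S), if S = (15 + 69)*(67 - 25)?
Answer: -323488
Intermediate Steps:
S = 3528 (S = 84*42 = 3528)
-88*(148 + S) = -88*(148 + 3528) = -88*3676 = -323488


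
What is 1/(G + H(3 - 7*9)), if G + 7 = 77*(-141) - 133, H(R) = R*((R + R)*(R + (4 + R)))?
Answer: -1/846197 ≈ -1.1818e-6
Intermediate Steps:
H(R) = 2*R**2*(4 + 2*R) (H(R) = R*((2*R)*(4 + 2*R)) = R*(2*R*(4 + 2*R)) = 2*R**2*(4 + 2*R))
G = -10997 (G = -7 + (77*(-141) - 133) = -7 + (-10857 - 133) = -7 - 10990 = -10997)
1/(G + H(3 - 7*9)) = 1/(-10997 + 4*(3 - 7*9)**2*(2 + (3 - 7*9))) = 1/(-10997 + 4*(3 - 63)**2*(2 + (3 - 63))) = 1/(-10997 + 4*(-60)**2*(2 - 60)) = 1/(-10997 + 4*3600*(-58)) = 1/(-10997 - 835200) = 1/(-846197) = -1/846197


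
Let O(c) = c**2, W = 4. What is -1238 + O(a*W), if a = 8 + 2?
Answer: 362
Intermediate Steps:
a = 10
-1238 + O(a*W) = -1238 + (10*4)**2 = -1238 + 40**2 = -1238 + 1600 = 362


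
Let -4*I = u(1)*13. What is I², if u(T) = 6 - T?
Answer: 4225/16 ≈ 264.06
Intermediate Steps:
I = -65/4 (I = -(6 - 1*1)*13/4 = -(6 - 1)*13/4 = -5*13/4 = -¼*65 = -65/4 ≈ -16.250)
I² = (-65/4)² = 4225/16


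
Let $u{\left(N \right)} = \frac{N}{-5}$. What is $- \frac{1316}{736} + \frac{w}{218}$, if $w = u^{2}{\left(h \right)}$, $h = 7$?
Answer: $- \frac{892017}{501400} \approx -1.7791$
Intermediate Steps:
$u{\left(N \right)} = - \frac{N}{5}$ ($u{\left(N \right)} = N \left(- \frac{1}{5}\right) = - \frac{N}{5}$)
$w = \frac{49}{25}$ ($w = \left(\left(- \frac{1}{5}\right) 7\right)^{2} = \left(- \frac{7}{5}\right)^{2} = \frac{49}{25} \approx 1.96$)
$- \frac{1316}{736} + \frac{w}{218} = - \frac{1316}{736} + \frac{49}{25 \cdot 218} = \left(-1316\right) \frac{1}{736} + \frac{49}{25} \cdot \frac{1}{218} = - \frac{329}{184} + \frac{49}{5450} = - \frac{892017}{501400}$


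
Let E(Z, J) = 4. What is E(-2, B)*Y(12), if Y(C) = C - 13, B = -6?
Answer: -4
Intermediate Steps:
Y(C) = -13 + C
E(-2, B)*Y(12) = 4*(-13 + 12) = 4*(-1) = -4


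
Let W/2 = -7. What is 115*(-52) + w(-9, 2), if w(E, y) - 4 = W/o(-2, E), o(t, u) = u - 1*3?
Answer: -35849/6 ≈ -5974.8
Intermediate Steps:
o(t, u) = -3 + u (o(t, u) = u - 3 = -3 + u)
W = -14 (W = 2*(-7) = -14)
w(E, y) = 4 - 14/(-3 + E)
115*(-52) + w(-9, 2) = 115*(-52) + 2*(-13 + 2*(-9))/(-3 - 9) = -5980 + 2*(-13 - 18)/(-12) = -5980 + 2*(-1/12)*(-31) = -5980 + 31/6 = -35849/6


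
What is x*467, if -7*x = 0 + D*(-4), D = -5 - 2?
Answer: -1868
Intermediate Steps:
D = -7
x = -4 (x = -(0 - 7*(-4))/7 = -(0 + 28)/7 = -1/7*28 = -4)
x*467 = -4*467 = -1868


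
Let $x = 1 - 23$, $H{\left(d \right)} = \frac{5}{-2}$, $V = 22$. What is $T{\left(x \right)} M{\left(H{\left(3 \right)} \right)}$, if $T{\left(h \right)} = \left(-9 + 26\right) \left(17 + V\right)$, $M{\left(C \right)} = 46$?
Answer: $30498$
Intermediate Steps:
$H{\left(d \right)} = - \frac{5}{2}$ ($H{\left(d \right)} = 5 \left(- \frac{1}{2}\right) = - \frac{5}{2}$)
$x = -22$ ($x = 1 - 23 = -22$)
$T{\left(h \right)} = 663$ ($T{\left(h \right)} = \left(-9 + 26\right) \left(17 + 22\right) = 17 \cdot 39 = 663$)
$T{\left(x \right)} M{\left(H{\left(3 \right)} \right)} = 663 \cdot 46 = 30498$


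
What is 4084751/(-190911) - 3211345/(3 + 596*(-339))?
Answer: -10105051976/1836754731 ≈ -5.5016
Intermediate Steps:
4084751/(-190911) - 3211345/(3 + 596*(-339)) = 4084751*(-1/190911) - 3211345/(3 - 202044) = -4084751/190911 - 3211345/(-202041) = -4084751/190911 - 3211345*(-1/202041) = -4084751/190911 + 3211345/202041 = -10105051976/1836754731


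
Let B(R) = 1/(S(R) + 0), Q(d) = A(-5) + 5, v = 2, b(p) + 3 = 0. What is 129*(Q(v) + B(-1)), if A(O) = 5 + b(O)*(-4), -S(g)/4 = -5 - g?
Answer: 45537/16 ≈ 2846.1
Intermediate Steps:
S(g) = 20 + 4*g (S(g) = -4*(-5 - g) = 20 + 4*g)
b(p) = -3 (b(p) = -3 + 0 = -3)
A(O) = 17 (A(O) = 5 - 3*(-4) = 5 + 12 = 17)
Q(d) = 22 (Q(d) = 17 + 5 = 22)
B(R) = 1/(20 + 4*R) (B(R) = 1/((20 + 4*R) + 0) = 1/(20 + 4*R))
129*(Q(v) + B(-1)) = 129*(22 + 1/(4*(5 - 1))) = 129*(22 + (1/4)/4) = 129*(22 + (1/4)*(1/4)) = 129*(22 + 1/16) = 129*(353/16) = 45537/16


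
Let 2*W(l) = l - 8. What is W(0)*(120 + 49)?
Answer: -676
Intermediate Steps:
W(l) = -4 + l/2 (W(l) = (l - 8)/2 = (-8 + l)/2 = -4 + l/2)
W(0)*(120 + 49) = (-4 + (1/2)*0)*(120 + 49) = (-4 + 0)*169 = -4*169 = -676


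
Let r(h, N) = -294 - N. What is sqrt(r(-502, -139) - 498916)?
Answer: I*sqrt(499071) ≈ 706.45*I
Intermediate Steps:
sqrt(r(-502, -139) - 498916) = sqrt((-294 - 1*(-139)) - 498916) = sqrt((-294 + 139) - 498916) = sqrt(-155 - 498916) = sqrt(-499071) = I*sqrt(499071)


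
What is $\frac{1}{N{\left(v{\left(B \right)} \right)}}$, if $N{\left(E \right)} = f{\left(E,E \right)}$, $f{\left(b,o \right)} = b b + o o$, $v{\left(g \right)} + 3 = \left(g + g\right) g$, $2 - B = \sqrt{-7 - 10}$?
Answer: $- \frac{i}{494 i + 928 \sqrt{17}} \approx -3.319 \cdot 10^{-5} - 0.00025707 i$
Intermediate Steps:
$B = 2 - i \sqrt{17}$ ($B = 2 - \sqrt{-7 - 10} = 2 - \sqrt{-17} = 2 - i \sqrt{17} \approx 2.0 - 4.1231 i$)
$v{\left(g \right)} = -3 + 2 g^{2}$ ($v{\left(g \right)} = -3 + \left(g + g\right) g = -3 + 2 g g = -3 + 2 g^{2}$)
$f{\left(b,o \right)} = b^{2} + o^{2}$
$N{\left(E \right)} = 2 E^{2}$ ($N{\left(E \right)} = E^{2} + E^{2} = 2 E^{2}$)
$\frac{1}{N{\left(v{\left(B \right)} \right)}} = \frac{1}{2 \left(-3 + 2 \left(2 - i \sqrt{17}\right)^{2}\right)^{2}}$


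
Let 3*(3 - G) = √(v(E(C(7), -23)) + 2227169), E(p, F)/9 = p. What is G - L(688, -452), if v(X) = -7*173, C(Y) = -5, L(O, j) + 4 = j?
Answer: 459 - √2225958/3 ≈ -38.321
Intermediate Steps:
L(O, j) = -4 + j
E(p, F) = 9*p
v(X) = -1211
G = 3 - √2225958/3 (G = 3 - √(-1211 + 2227169)/3 = 3 - √2225958/3 ≈ -494.32)
G - L(688, -452) = (3 - √2225958/3) - (-4 - 452) = (3 - √2225958/3) - 1*(-456) = (3 - √2225958/3) + 456 = 459 - √2225958/3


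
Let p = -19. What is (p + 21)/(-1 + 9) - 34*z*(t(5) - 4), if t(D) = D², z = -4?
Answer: 11425/4 ≈ 2856.3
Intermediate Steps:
(p + 21)/(-1 + 9) - 34*z*(t(5) - 4) = (-19 + 21)/(-1 + 9) - (-136)*(5² - 4) = 2/8 - (-136)*(25 - 4) = 2*(⅛) - (-136)*21 = ¼ - 34*(-84) = ¼ + 2856 = 11425/4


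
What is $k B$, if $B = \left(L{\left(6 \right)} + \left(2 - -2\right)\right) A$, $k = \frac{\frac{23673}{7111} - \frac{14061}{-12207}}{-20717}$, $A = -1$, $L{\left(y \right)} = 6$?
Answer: $\frac{99734380}{46110717731} \approx 0.0021629$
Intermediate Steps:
$k = - \frac{9973438}{46110717731}$ ($k = \left(23673 \cdot \frac{1}{7111} - - \frac{4687}{4069}\right) \left(- \frac{1}{20717}\right) = \left(\frac{1821}{547} + \frac{4687}{4069}\right) \left(- \frac{1}{20717}\right) = \frac{9973438}{2225743} \left(- \frac{1}{20717}\right) = - \frac{9973438}{46110717731} \approx -0.00021629$)
$B = -10$ ($B = \left(6 + \left(2 - -2\right)\right) \left(-1\right) = \left(6 + \left(2 + 2\right)\right) \left(-1\right) = \left(6 + 4\right) \left(-1\right) = 10 \left(-1\right) = -10$)
$k B = \left(- \frac{9973438}{46110717731}\right) \left(-10\right) = \frac{99734380}{46110717731}$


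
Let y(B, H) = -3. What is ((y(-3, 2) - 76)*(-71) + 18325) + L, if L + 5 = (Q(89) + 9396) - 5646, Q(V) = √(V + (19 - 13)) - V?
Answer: 27590 + √95 ≈ 27600.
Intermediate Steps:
Q(V) = √(6 + V) - V (Q(V) = √(V + 6) - V = √(6 + V) - V)
L = 3656 + √95 (L = -5 + (((√(6 + 89) - 1*89) + 9396) - 5646) = -5 + (((√95 - 89) + 9396) - 5646) = -5 + (((-89 + √95) + 9396) - 5646) = -5 + ((9307 + √95) - 5646) = -5 + (3661 + √95) = 3656 + √95 ≈ 3665.7)
((y(-3, 2) - 76)*(-71) + 18325) + L = ((-3 - 76)*(-71) + 18325) + (3656 + √95) = (-79*(-71) + 18325) + (3656 + √95) = (5609 + 18325) + (3656 + √95) = 23934 + (3656 + √95) = 27590 + √95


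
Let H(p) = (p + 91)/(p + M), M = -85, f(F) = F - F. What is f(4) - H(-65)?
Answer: 13/75 ≈ 0.17333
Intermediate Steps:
f(F) = 0
H(p) = (91 + p)/(-85 + p) (H(p) = (p + 91)/(p - 85) = (91 + p)/(-85 + p))
f(4) - H(-65) = 0 - (91 - 65)/(-85 - 65) = 0 - 26/(-150) = 0 - (-1)*26/150 = 0 - 1*(-13/75) = 0 + 13/75 = 13/75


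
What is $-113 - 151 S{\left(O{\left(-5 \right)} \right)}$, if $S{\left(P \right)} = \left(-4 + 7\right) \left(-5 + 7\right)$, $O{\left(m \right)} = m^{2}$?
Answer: $-1019$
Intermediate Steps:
$S{\left(P \right)} = 6$ ($S{\left(P \right)} = 3 \cdot 2 = 6$)
$-113 - 151 S{\left(O{\left(-5 \right)} \right)} = -113 - 906 = -1019$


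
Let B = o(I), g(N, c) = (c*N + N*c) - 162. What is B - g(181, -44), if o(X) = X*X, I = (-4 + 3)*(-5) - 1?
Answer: 16106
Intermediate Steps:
I = 4 (I = -1*(-5) - 1 = 5 - 1 = 4)
g(N, c) = -162 + 2*N*c (g(N, c) = (N*c + N*c) - 162 = 2*N*c - 162 = -162 + 2*N*c)
o(X) = X²
B = 16 (B = 4² = 16)
B - g(181, -44) = 16 - (-162 + 2*181*(-44)) = 16 - (-162 - 15928) = 16 - 1*(-16090) = 16 + 16090 = 16106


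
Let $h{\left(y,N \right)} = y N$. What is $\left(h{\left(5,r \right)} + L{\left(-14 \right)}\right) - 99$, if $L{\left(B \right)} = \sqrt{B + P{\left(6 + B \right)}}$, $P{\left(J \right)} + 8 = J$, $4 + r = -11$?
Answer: $-174 + i \sqrt{30} \approx -174.0 + 5.4772 i$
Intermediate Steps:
$r = -15$ ($r = -4 - 11 = -15$)
$h{\left(y,N \right)} = N y$
$P{\left(J \right)} = -8 + J$
$L{\left(B \right)} = \sqrt{-2 + 2 B}$ ($L{\left(B \right)} = \sqrt{B + \left(-8 + \left(6 + B\right)\right)} = \sqrt{B + \left(-2 + B\right)} = \sqrt{-2 + 2 B}$)
$\left(h{\left(5,r \right)} + L{\left(-14 \right)}\right) - 99 = \left(\left(-15\right) 5 + \sqrt{-2 + 2 \left(-14\right)}\right) - 99 = \left(-75 + \sqrt{-2 - 28}\right) - 99 = \left(-75 + \sqrt{-30}\right) - 99 = \left(-75 + i \sqrt{30}\right) - 99 = -174 + i \sqrt{30}$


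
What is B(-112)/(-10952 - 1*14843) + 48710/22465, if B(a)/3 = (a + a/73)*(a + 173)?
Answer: 3594154006/1208639465 ≈ 2.9737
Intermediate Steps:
B(a) = 222*a*(173 + a)/73 (B(a) = 3*((a + a/73)*(a + 173)) = 3*((a + a*(1/73))*(173 + a)) = 3*((a + a/73)*(173 + a)) = 3*((74*a/73)*(173 + a)) = 3*(74*a*(173 + a)/73) = 222*a*(173 + a)/73)
B(-112)/(-10952 - 1*14843) + 48710/22465 = ((222/73)*(-112)*(173 - 112))/(-10952 - 1*14843) + 48710/22465 = ((222/73)*(-112)*61)/(-10952 - 14843) + 48710*(1/22465) = -1516704/73/(-25795) + 9742/4493 = -1516704/73*(-1/25795) + 9742/4493 = 216672/269005 + 9742/4493 = 3594154006/1208639465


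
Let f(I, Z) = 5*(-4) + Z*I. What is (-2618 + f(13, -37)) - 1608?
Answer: -4727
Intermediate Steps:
f(I, Z) = -20 + I*Z
(-2618 + f(13, -37)) - 1608 = (-2618 + (-20 + 13*(-37))) - 1608 = (-2618 + (-20 - 481)) - 1608 = (-2618 - 501) - 1608 = -3119 - 1608 = -4727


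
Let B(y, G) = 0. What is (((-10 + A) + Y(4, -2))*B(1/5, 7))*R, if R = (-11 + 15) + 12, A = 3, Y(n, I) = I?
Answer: 0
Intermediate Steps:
R = 16 (R = 4 + 12 = 16)
(((-10 + A) + Y(4, -2))*B(1/5, 7))*R = (((-10 + 3) - 2)*0)*16 = ((-7 - 2)*0)*16 = -9*0*16 = 0*16 = 0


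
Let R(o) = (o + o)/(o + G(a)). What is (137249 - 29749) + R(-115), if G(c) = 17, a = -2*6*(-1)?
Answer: 5267615/49 ≈ 1.0750e+5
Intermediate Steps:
a = 12 (a = -12*(-1) = 12)
R(o) = 2*o/(17 + o) (R(o) = (o + o)/(o + 17) = (2*o)/(17 + o) = 2*o/(17 + o))
(137249 - 29749) + R(-115) = (137249 - 29749) + 2*(-115)/(17 - 115) = 107500 + 2*(-115)/(-98) = 107500 + 2*(-115)*(-1/98) = 107500 + 115/49 = 5267615/49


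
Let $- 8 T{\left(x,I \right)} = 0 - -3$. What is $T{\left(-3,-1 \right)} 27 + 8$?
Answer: $- \frac{17}{8} \approx -2.125$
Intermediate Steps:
$T{\left(x,I \right)} = - \frac{3}{8}$ ($T{\left(x,I \right)} = - \frac{0 - -3}{8} = - \frac{0 + 3}{8} = \left(- \frac{1}{8}\right) 3 = - \frac{3}{8}$)
$T{\left(-3,-1 \right)} 27 + 8 = \left(- \frac{3}{8}\right) 27 + 8 = - \frac{81}{8} + 8 = - \frac{17}{8}$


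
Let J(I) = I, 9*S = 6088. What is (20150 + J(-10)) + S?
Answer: 187348/9 ≈ 20816.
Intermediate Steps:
S = 6088/9 (S = (⅑)*6088 = 6088/9 ≈ 676.44)
(20150 + J(-10)) + S = (20150 - 10) + 6088/9 = 20140 + 6088/9 = 187348/9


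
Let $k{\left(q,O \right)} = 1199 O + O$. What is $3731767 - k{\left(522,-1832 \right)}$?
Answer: $5930167$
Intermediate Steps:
$k{\left(q,O \right)} = 1200 O$
$3731767 - k{\left(522,-1832 \right)} = 3731767 - 1200 \left(-1832\right) = 3731767 - -2198400 = 3731767 + 2198400 = 5930167$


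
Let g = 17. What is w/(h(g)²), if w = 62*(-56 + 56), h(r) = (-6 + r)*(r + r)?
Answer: 0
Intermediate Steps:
h(r) = 2*r*(-6 + r) (h(r) = (-6 + r)*(2*r) = 2*r*(-6 + r))
w = 0 (w = 62*0 = 0)
w/(h(g)²) = 0/((2*17*(-6 + 17))²) = 0/((2*17*11)²) = 0/(374²) = 0/139876 = 0*(1/139876) = 0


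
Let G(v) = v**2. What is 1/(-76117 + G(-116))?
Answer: -1/62661 ≈ -1.5959e-5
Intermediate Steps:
1/(-76117 + G(-116)) = 1/(-76117 + (-116)**2) = 1/(-76117 + 13456) = 1/(-62661) = -1/62661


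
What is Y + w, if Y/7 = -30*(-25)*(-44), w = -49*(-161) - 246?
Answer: -223357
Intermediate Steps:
w = 7643 (w = 7889 - 246 = 7643)
Y = -231000 (Y = 7*(-30*(-25)*(-44)) = 7*(750*(-44)) = 7*(-33000) = -231000)
Y + w = -231000 + 7643 = -223357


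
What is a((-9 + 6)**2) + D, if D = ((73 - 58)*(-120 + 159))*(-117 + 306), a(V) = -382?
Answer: 110183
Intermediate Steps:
D = 110565 (D = (15*39)*189 = 585*189 = 110565)
a((-9 + 6)**2) + D = -382 + 110565 = 110183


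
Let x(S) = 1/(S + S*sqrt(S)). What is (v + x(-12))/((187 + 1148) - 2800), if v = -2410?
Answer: 375961/228540 - I*sqrt(3)/114270 ≈ 1.6451 - 1.5158e-5*I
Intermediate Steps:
x(S) = 1/(S + S**(3/2))
(v + x(-12))/((187 + 1148) - 2800) = (-2410 + 1/(-12 + (-12)**(3/2)))/((187 + 1148) - 2800) = (-2410 + 1/(-12 - 24*I*sqrt(3)))/(1335 - 2800) = (-2410 + 1/(-12 - 24*I*sqrt(3)))/(-1465) = (-2410 + 1/(-12 - 24*I*sqrt(3)))*(-1/1465) = 482/293 - 1/(1465*(-12 - 24*I*sqrt(3)))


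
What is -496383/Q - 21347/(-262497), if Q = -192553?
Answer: 134409477242/50544584841 ≈ 2.6592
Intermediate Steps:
-496383/Q - 21347/(-262497) = -496383/(-192553) - 21347/(-262497) = -496383*(-1/192553) - 21347*(-1/262497) = 496383/192553 + 21347/262497 = 134409477242/50544584841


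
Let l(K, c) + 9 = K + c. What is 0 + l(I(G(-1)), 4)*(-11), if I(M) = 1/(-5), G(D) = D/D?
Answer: 286/5 ≈ 57.200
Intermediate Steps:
G(D) = 1
I(M) = -⅕
l(K, c) = -9 + K + c (l(K, c) = -9 + (K + c) = -9 + K + c)
0 + l(I(G(-1)), 4)*(-11) = 0 + (-9 - ⅕ + 4)*(-11) = 0 - 26/5*(-11) = 0 + 286/5 = 286/5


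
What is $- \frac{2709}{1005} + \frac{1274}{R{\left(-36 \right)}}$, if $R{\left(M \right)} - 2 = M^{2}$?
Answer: $- \frac{372652}{217415} \approx -1.714$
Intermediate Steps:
$R{\left(M \right)} = 2 + M^{2}$
$- \frac{2709}{1005} + \frac{1274}{R{\left(-36 \right)}} = - \frac{2709}{1005} + \frac{1274}{2 + \left(-36\right)^{2}} = \left(-2709\right) \frac{1}{1005} + \frac{1274}{2 + 1296} = - \frac{903}{335} + \frac{1274}{1298} = - \frac{903}{335} + 1274 \cdot \frac{1}{1298} = - \frac{903}{335} + \frac{637}{649} = - \frac{372652}{217415}$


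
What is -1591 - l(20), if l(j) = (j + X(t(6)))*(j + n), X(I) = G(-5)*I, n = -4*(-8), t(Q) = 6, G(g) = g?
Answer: -1071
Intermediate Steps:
n = 32
X(I) = -5*I
l(j) = (-30 + j)*(32 + j) (l(j) = (j - 5*6)*(j + 32) = (j - 30)*(32 + j) = (-30 + j)*(32 + j))
-1591 - l(20) = -1591 - (-960 + 20² + 2*20) = -1591 - (-960 + 400 + 40) = -1591 - 1*(-520) = -1591 + 520 = -1071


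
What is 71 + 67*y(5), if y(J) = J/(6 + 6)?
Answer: 1187/12 ≈ 98.917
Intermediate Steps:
y(J) = J/12
71 + 67*y(5) = 71 + 67*((1/12)*5) = 71 + 67*(5/12) = 71 + 335/12 = 1187/12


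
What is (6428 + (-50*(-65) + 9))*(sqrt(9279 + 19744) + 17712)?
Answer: 171576144 + 9687*sqrt(29023) ≈ 1.7323e+8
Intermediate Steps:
(6428 + (-50*(-65) + 9))*(sqrt(9279 + 19744) + 17712) = (6428 + (3250 + 9))*(sqrt(29023) + 17712) = (6428 + 3259)*(17712 + sqrt(29023)) = 9687*(17712 + sqrt(29023)) = 171576144 + 9687*sqrt(29023)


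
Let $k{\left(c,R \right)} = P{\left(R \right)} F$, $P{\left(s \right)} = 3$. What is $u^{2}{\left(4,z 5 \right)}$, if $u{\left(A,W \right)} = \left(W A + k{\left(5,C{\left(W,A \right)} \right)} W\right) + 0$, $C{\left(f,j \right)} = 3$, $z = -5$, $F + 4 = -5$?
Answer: $330625$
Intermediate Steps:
$F = -9$ ($F = -4 - 5 = -9$)
$k{\left(c,R \right)} = -27$ ($k{\left(c,R \right)} = 3 \left(-9\right) = -27$)
$u{\left(A,W \right)} = - 27 W + A W$ ($u{\left(A,W \right)} = \left(W A - 27 W\right) + 0 = \left(A W - 27 W\right) + 0 = \left(- 27 W + A W\right) + 0 = - 27 W + A W$)
$u^{2}{\left(4,z 5 \right)} = \left(\left(-5\right) 5 \left(-27 + 4\right)\right)^{2} = \left(\left(-25\right) \left(-23\right)\right)^{2} = 575^{2} = 330625$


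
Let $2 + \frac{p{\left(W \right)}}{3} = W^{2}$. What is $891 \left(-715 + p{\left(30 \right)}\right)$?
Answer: $1763289$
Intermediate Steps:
$p{\left(W \right)} = -6 + 3 W^{2}$
$891 \left(-715 + p{\left(30 \right)}\right) = 891 \left(-715 - \left(6 - 3 \cdot 30^{2}\right)\right) = 891 \left(-715 + \left(-6 + 3 \cdot 900\right)\right) = 891 \left(-715 + \left(-6 + 2700\right)\right) = 891 \left(-715 + 2694\right) = 891 \cdot 1979 = 1763289$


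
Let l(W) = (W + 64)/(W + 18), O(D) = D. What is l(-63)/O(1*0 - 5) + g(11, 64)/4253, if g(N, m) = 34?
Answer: 11903/956925 ≈ 0.012439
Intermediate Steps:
l(W) = (64 + W)/(18 + W)
l(-63)/O(1*0 - 5) + g(11, 64)/4253 = ((64 - 63)/(18 - 63))/(1*0 - 5) + 34/4253 = (1/(-45))/(0 - 5) + 34*(1/4253) = -1/45*1/(-5) + 34/4253 = -1/45*(-1/5) + 34/4253 = 1/225 + 34/4253 = 11903/956925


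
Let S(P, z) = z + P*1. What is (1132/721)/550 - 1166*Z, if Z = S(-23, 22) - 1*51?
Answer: 12021810366/198275 ≈ 60632.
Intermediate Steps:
S(P, z) = P + z (S(P, z) = z + P = P + z)
Z = -52 (Z = (-23 + 22) - 1*51 = -1 - 51 = -52)
(1132/721)/550 - 1166*Z = (1132/721)/550 - 1166*(-52) = (1132*(1/721))*(1/550) + 60632 = (1132/721)*(1/550) + 60632 = 566/198275 + 60632 = 12021810366/198275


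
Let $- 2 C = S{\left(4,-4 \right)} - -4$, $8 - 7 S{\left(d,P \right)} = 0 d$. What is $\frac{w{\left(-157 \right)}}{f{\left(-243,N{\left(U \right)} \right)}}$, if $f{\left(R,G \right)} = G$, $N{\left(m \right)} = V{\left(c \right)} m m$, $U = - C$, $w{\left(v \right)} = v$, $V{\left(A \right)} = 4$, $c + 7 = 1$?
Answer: $- \frac{7693}{1296} \approx -5.936$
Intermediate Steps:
$c = -6$ ($c = -7 + 1 = -6$)
$S{\left(d,P \right)} = \frac{8}{7}$ ($S{\left(d,P \right)} = \frac{8}{7} - \frac{0 d}{7} = \frac{8}{7} - 0 = \frac{8}{7} + 0 = \frac{8}{7}$)
$C = - \frac{18}{7}$ ($C = - \frac{\frac{8}{7} - -4}{2} = - \frac{\frac{8}{7} + 4}{2} = \left(- \frac{1}{2}\right) \frac{36}{7} = - \frac{18}{7} \approx -2.5714$)
$U = \frac{18}{7}$ ($U = \left(-1\right) \left(- \frac{18}{7}\right) = \frac{18}{7} \approx 2.5714$)
$N{\left(m \right)} = 4 m^{2}$ ($N{\left(m \right)} = 4 m m = 4 m^{2}$)
$\frac{w{\left(-157 \right)}}{f{\left(-243,N{\left(U \right)} \right)}} = - \frac{157}{4 \left(\frac{18}{7}\right)^{2}} = - \frac{157}{4 \cdot \frac{324}{49}} = - \frac{157}{\frac{1296}{49}} = \left(-157\right) \frac{49}{1296} = - \frac{7693}{1296}$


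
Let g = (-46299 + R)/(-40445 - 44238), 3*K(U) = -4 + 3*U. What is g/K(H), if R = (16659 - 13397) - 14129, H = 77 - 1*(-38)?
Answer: 171498/28876903 ≈ 0.0059389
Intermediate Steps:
H = 115 (H = 77 + 38 = 115)
K(U) = -4/3 + U (K(U) = (-4 + 3*U)/3 = -4/3 + U)
R = -10867 (R = 3262 - 14129 = -10867)
g = 57166/84683 (g = (-46299 - 10867)/(-40445 - 44238) = -57166/(-84683) = -57166*(-1/84683) = 57166/84683 ≈ 0.67506)
g/K(H) = 57166/(84683*(-4/3 + 115)) = 57166/(84683*(341/3)) = (57166/84683)*(3/341) = 171498/28876903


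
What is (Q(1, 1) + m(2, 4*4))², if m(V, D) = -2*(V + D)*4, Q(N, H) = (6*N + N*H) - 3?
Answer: 19600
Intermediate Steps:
Q(N, H) = -3 + 6*N + H*N (Q(N, H) = (6*N + H*N) - 3 = -3 + 6*N + H*N)
m(V, D) = -8*D - 8*V (m(V, D) = -2*(D + V)*4 = (-2*D - 2*V)*4 = -8*D - 8*V)
(Q(1, 1) + m(2, 4*4))² = ((-3 + 6*1 + 1*1) + (-32*4 - 8*2))² = ((-3 + 6 + 1) + (-8*16 - 16))² = (4 + (-128 - 16))² = (4 - 144)² = (-140)² = 19600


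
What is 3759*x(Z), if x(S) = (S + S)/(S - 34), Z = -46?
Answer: 86457/20 ≈ 4322.9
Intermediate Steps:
x(S) = 2*S/(-34 + S) (x(S) = (2*S)/(-34 + S) = 2*S/(-34 + S))
3759*x(Z) = 3759*(2*(-46)/(-34 - 46)) = 3759*(2*(-46)/(-80)) = 3759*(2*(-46)*(-1/80)) = 3759*(23/20) = 86457/20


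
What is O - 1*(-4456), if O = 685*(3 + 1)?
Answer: 7196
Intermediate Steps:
O = 2740 (O = 685*4 = 2740)
O - 1*(-4456) = 2740 - 1*(-4456) = 2740 + 4456 = 7196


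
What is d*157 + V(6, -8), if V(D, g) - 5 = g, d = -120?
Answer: -18843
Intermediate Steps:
V(D, g) = 5 + g
d*157 + V(6, -8) = -120*157 + (5 - 8) = -18840 - 3 = -18843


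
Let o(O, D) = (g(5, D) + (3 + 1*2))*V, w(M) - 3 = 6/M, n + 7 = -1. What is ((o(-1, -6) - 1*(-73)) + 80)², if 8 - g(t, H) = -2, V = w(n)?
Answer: 558009/16 ≈ 34876.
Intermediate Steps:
n = -8 (n = -7 - 1 = -8)
w(M) = 3 + 6/M
V = 9/4 (V = 3 + 6/(-8) = 3 + 6*(-⅛) = 3 - ¾ = 9/4 ≈ 2.2500)
g(t, H) = 10 (g(t, H) = 8 - 1*(-2) = 8 + 2 = 10)
o(O, D) = 135/4 (o(O, D) = (10 + (3 + 1*2))*(9/4) = (10 + (3 + 2))*(9/4) = (10 + 5)*(9/4) = 15*(9/4) = 135/4)
((o(-1, -6) - 1*(-73)) + 80)² = ((135/4 - 1*(-73)) + 80)² = ((135/4 + 73) + 80)² = (427/4 + 80)² = (747/4)² = 558009/16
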